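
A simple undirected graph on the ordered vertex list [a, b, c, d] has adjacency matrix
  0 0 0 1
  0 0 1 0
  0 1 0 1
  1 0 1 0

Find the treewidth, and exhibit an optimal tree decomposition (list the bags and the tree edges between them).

Every bag has size at most 2, so the width is 2 − 1 = 1 and tw(G) ≤ 1. Any graph with an edge has treewidth ≥ 1, and G has the edge a–d. Combining the bounds, tw(G) = 1.

Treewidth 1.
Bags: B1 = {a, d}  B2 = {c, d}  B3 = {b, c}
Tree: B1–B2, B2–B3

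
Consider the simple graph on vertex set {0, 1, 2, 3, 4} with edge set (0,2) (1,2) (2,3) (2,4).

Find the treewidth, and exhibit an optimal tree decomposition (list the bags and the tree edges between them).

Treewidth 1.
Bags: B1 = {0, 2}  B2 = {1, 2}  B3 = {2, 3}  B4 = {2, 4}
Tree: B1–B2, B1–B3, B2–B4

Each bag holds 2 vertices, so the decomposition has width 1, which upper-bounds the treewidth. Since G has at least one edge (e.g. 0–2), it is not an edgeless graph, so tw(G) ≥ 1. The upper and lower bounds meet at 1, so that is the treewidth.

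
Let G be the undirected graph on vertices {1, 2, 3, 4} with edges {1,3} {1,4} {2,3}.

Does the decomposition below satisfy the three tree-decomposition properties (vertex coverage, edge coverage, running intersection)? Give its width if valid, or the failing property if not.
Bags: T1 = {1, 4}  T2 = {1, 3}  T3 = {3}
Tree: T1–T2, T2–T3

No — vertex 2 appears in no bag.

A tree decomposition must satisfy three properties: every vertex lies in some bag; for every edge, both endpoints lie together in some bag; and for every vertex, the bags containing it form a connected subtree. Here vertex 2 appears in no bag, so the decomposition is invalid.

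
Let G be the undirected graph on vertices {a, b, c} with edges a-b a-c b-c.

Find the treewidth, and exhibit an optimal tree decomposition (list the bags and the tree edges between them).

Treewidth 2.
Bags: B1 = {a, b, c}
Tree: (single bag)

With just one bag of size 3, the width is 3 − 1 = 2, so tw(G) ≤ 2. Conversely, {a, b, c} is a clique of size 3, and the vertices of any clique must share a bag in every tree decomposition; so some bag has ≥ 3 vertices and tw(G) ≥ 2. The upper and lower bounds meet at 2, so that is the treewidth.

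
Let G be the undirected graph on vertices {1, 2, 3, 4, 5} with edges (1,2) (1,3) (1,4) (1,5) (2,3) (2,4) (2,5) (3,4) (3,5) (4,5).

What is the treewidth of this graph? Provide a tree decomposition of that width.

With just one bag of size 5, the width is 5 − 1 = 4, so tw(G) ≤ 4. Conversely, {1, 2, 3, 4, 5} is a clique of size 5, and the vertices of any clique must share a bag in every tree decomposition; so some bag has ≥ 5 vertices and tw(G) ≥ 4. Hence tw(G) = 4 exactly.

Treewidth 4.
Bags: B1 = {1, 2, 3, 4, 5}
Tree: (single bag)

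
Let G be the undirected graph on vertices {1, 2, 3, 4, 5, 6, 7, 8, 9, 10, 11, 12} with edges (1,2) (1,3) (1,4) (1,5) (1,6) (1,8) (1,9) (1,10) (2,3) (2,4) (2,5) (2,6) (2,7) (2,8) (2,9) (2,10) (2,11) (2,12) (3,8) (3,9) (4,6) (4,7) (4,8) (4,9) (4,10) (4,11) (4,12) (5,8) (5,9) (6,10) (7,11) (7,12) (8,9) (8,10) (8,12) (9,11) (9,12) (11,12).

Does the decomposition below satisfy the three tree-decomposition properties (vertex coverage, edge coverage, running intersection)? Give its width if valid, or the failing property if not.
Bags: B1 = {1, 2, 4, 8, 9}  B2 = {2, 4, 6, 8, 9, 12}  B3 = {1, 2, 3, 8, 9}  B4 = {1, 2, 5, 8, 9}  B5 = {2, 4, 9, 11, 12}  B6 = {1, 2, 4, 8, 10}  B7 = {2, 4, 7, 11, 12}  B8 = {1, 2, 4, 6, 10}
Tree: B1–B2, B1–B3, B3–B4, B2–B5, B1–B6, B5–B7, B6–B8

A tree decomposition must satisfy three properties: every vertex lies in some bag; for every edge, both endpoints lie together in some bag; and for every vertex, the bags containing it form a connected subtree. Here bags containing vertex 6 are not connected in the tree, so the decomposition is invalid.

No — bags containing vertex 6 are not connected in the tree.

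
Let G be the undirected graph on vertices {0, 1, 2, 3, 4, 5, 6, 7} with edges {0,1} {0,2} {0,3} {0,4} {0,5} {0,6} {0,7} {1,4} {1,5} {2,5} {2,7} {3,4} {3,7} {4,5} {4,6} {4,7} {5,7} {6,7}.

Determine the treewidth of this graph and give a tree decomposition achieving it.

Treewidth 3.
One such decomposition:
Bags: B1 = {0, 3, 4, 7}  B2 = {0, 4, 5, 7}  B3 = {0, 1, 4, 5}  B4 = {0, 2, 5, 7}  B5 = {0, 4, 6, 7}
Tree: B1–B2, B2–B3, B2–B4, B1–B5

The largest bag has 4 vertices, giving width 3; this decomposition certifies tw(G) ≤ 3. On the other hand G contains the 4-clique {0, 2, 5, 7}. A clique must lie in a single bag of any decomposition, so no decomposition can have width below 3. Hence tw(G) = 3 exactly.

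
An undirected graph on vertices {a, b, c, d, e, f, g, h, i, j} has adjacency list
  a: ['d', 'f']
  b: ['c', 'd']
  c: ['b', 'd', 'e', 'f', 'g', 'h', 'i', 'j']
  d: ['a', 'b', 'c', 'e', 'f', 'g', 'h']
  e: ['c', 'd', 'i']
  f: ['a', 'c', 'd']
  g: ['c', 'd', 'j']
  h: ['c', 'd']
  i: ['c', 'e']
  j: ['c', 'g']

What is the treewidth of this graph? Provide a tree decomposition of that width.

Treewidth 2.
One optimal decomposition is:
Bags: B1 = {a, d, f}  B2 = {c, d, f}  B3 = {c, d, h}  B4 = {c, d, e}  B5 = {b, c, d}  B6 = {c, d, g}  B7 = {c, e, i}  B8 = {c, g, j}
Tree: B1–B2, B2–B3, B2–B4, B3–B5, B3–B6, B4–B7, B6–B8

Every bag has size at most 3, so the width is 3 − 1 = 2 and tw(G) ≤ 2. On the other hand G contains the 3-clique {c, d, f}. A clique must lie in a single bag of any decomposition, so no decomposition can have width below 2. The upper and lower bounds meet at 2, so that is the treewidth.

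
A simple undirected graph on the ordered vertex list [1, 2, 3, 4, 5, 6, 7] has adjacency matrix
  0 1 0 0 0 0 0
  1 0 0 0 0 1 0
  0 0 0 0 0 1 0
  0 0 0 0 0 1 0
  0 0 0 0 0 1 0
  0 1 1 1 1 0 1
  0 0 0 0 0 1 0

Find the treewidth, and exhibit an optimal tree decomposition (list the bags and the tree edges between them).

Treewidth 1.
Bags: B1 = {2, 6}  B2 = {3, 6}  B3 = {4, 6}  B4 = {5, 6}  B5 = {1, 2}  B6 = {6, 7}
Tree: B1–B2, B1–B3, B2–B4, B1–B5, B4–B6

Every bag has size at most 2, so the width is 2 − 1 = 1 and tw(G) ≤ 1. Since G has at least one edge (e.g. 2–6), it is not an edgeless graph, so tw(G) ≥ 1. Combining the bounds, tw(G) = 1.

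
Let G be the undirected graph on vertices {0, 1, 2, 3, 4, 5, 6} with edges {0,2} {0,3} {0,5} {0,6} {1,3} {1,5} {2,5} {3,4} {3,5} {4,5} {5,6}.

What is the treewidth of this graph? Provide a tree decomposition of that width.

Treewidth 2.
One optimal decomposition is:
Bags: B1 = {0, 3, 5}  B2 = {3, 4, 5}  B3 = {0, 2, 5}  B4 = {0, 5, 6}  B5 = {1, 3, 5}
Tree: B1–B2, B1–B3, B3–B4, B1–B5

Every bag has size at most 3, so the width is 3 − 1 = 2 and tw(G) ≤ 2. For the lower bound, the 3 vertices {0, 2, 5} are pairwise adjacent, and any tree decomposition puts a clique entirely inside one bag — forcing width ≥ 2. The upper and lower bounds meet at 2, so that is the treewidth.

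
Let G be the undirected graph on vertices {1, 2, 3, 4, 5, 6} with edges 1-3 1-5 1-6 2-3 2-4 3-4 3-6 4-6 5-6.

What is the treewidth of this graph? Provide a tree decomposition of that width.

Treewidth 2.
One such decomposition:
Bags: B1 = {3, 4, 6}  B2 = {1, 3, 6}  B3 = {2, 3, 4}  B4 = {1, 5, 6}
Tree: B1–B2, B1–B3, B2–B4

The largest bag has 3 vertices, giving width 2; this decomposition certifies tw(G) ≤ 2. On the other hand G contains the 3-clique {1, 3, 6}. A clique must lie in a single bag of any decomposition, so no decomposition can have width below 2. Therefore the treewidth is 2.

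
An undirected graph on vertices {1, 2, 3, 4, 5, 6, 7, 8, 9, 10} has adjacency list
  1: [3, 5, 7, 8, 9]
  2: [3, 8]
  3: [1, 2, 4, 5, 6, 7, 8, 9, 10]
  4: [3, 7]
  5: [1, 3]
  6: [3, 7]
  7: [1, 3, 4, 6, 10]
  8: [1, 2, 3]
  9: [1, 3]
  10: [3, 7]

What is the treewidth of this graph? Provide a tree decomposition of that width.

Each bag holds 3 vertices, so the decomposition has width 2, which upper-bounds the treewidth. On the other hand G contains the 3-clique {1, 3, 8}. A clique must lie in a single bag of any decomposition, so no decomposition can have width below 2. Therefore the treewidth is 2.

Treewidth 2.
Bags: B1 = {1, 3, 8}  B2 = {1, 3, 7}  B3 = {1, 3, 9}  B4 = {3, 6, 7}  B5 = {2, 3, 8}  B6 = {3, 4, 7}  B7 = {3, 7, 10}  B8 = {1, 3, 5}
Tree: B1–B2, B1–B3, B2–B4, B1–B5, B2–B6, B4–B7, B1–B8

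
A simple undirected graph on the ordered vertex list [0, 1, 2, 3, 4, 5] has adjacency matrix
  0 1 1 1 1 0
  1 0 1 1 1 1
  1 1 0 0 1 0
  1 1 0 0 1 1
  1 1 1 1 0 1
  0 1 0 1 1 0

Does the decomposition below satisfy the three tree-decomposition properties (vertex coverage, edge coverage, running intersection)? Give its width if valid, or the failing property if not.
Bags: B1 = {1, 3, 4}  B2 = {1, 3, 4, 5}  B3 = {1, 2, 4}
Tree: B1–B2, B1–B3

A tree decomposition must satisfy three properties: every vertex lies in some bag; for every edge, both endpoints lie together in some bag; and for every vertex, the bags containing it form a connected subtree. Here vertex 0 appears in no bag, so the decomposition is invalid.

No — vertex 0 appears in no bag.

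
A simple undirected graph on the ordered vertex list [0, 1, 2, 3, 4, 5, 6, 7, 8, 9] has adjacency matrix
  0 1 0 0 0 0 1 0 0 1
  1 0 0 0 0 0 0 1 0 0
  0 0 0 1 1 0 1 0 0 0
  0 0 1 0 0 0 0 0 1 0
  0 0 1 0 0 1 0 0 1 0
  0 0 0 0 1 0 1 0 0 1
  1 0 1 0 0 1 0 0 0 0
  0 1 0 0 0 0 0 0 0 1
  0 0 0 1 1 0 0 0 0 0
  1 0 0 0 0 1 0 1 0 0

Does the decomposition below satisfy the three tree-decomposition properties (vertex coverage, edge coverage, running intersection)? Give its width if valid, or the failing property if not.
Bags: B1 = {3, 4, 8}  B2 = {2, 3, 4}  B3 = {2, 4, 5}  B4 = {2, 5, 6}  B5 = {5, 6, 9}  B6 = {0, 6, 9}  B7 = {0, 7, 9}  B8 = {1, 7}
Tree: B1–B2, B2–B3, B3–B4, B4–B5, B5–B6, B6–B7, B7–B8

A tree decomposition must satisfy three properties: every vertex lies in some bag; for every edge, both endpoints lie together in some bag; and for every vertex, the bags containing it form a connected subtree. Here edge (0,1) lies in no bag, so the decomposition is invalid.

No — edge (0,1) lies in no bag.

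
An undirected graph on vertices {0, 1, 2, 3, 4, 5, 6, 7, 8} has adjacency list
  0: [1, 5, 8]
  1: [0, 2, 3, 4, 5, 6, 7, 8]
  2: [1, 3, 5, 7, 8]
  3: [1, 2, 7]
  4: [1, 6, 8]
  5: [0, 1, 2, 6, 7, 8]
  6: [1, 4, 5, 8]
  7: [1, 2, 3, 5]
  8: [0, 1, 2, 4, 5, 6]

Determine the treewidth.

A width-3 tree decomposition is:
Bags: B1 = {1, 2, 5, 8}  B2 = {1, 2, 5, 7}  B3 = {0, 1, 5, 8}  B4 = {1, 2, 3, 7}  B5 = {1, 5, 6, 8}  B6 = {1, 4, 6, 8}
Tree: B1–B2, B1–B3, B2–B4, B1–B5, B5–B6
Each bag holds 4 vertices, so the decomposition has width 3, which upper-bounds the treewidth. For the lower bound, the 4 vertices {1, 2, 3, 7} are pairwise adjacent, and any tree decomposition puts a clique entirely inside one bag — forcing width ≥ 3. Hence tw(G) = 3 exactly.

3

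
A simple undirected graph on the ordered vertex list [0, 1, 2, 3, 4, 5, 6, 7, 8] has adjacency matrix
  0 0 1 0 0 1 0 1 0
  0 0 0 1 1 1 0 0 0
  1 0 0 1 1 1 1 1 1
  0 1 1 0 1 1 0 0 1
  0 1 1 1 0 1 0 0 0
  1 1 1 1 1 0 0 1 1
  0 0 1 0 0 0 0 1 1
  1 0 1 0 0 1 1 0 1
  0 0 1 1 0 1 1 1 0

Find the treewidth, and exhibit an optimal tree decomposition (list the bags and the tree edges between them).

Treewidth 3.
Bags: B1 = {0, 2, 5, 7}  B2 = {2, 5, 7, 8}  B3 = {2, 3, 5, 8}  B4 = {2, 3, 4, 5}  B5 = {1, 3, 4, 5}  B6 = {2, 6, 7, 8}
Tree: B1–B2, B2–B3, B3–B4, B4–B5, B2–B6

The largest bag has 4 vertices, giving width 3; this decomposition certifies tw(G) ≤ 3. For the lower bound, the 4 vertices {1, 3, 4, 5} are pairwise adjacent, and any tree decomposition puts a clique entirely inside one bag — forcing width ≥ 3. Hence tw(G) = 3 exactly.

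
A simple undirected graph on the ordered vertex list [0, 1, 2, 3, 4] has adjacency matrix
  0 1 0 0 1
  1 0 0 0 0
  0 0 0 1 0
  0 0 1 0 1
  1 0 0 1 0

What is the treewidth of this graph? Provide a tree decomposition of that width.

Each bag holds 2 vertices, so the decomposition has width 1, which upper-bounds the treewidth. Any graph with an edge has treewidth ≥ 1, and G has the edge 1–0. Hence tw(G) = 1 exactly.

Treewidth 1.
One optimal decomposition is:
Bags: B1 = {0, 1}  B2 = {0, 4}  B3 = {3, 4}  B4 = {2, 3}
Tree: B1–B2, B2–B3, B3–B4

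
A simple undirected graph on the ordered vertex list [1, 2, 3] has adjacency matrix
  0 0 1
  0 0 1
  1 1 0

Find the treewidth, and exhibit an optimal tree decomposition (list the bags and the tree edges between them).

Treewidth 1.
One optimal decomposition is:
Bags: B1 = {2, 3}  B2 = {1, 3}
Tree: B1–B2

Every bag has size at most 2, so the width is 2 − 1 = 1 and tw(G) ≤ 1. Since G has at least one edge (e.g. 2–3), it is not an edgeless graph, so tw(G) ≥ 1. Hence tw(G) = 1 exactly.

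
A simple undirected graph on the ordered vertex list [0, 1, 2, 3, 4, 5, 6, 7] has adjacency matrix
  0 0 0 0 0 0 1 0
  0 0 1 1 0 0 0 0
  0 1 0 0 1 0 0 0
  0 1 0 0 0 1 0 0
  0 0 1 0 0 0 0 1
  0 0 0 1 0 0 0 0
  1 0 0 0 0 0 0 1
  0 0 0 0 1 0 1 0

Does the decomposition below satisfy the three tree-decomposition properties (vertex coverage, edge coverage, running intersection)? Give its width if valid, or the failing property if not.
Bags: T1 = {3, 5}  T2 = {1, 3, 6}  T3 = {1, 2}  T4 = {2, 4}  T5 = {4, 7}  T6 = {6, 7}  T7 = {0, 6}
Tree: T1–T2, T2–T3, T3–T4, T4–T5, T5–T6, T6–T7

No — bags containing vertex 6 are not connected in the tree.

A tree decomposition must satisfy three properties: every vertex lies in some bag; for every edge, both endpoints lie together in some bag; and for every vertex, the bags containing it form a connected subtree. Here bags containing vertex 6 are not connected in the tree, so the decomposition is invalid.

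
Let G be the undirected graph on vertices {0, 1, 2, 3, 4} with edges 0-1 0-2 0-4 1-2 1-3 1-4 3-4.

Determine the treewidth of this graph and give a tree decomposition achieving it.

Treewidth 2.
One optimal decomposition is:
Bags: B1 = {0, 1, 4}  B2 = {0, 1, 2}  B3 = {1, 3, 4}
Tree: B1–B2, B1–B3

Every bag has size at most 3, so the width is 3 − 1 = 2 and tw(G) ≤ 2. On the other hand G contains the 3-clique {0, 1, 2}. A clique must lie in a single bag of any decomposition, so no decomposition can have width below 2. Combining the bounds, tw(G) = 2.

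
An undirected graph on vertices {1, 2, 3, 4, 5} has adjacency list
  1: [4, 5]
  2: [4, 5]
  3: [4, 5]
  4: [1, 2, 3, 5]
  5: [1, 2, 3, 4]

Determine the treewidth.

A width-2 tree decomposition is:
Bags: B1 = {2, 4, 5}  B2 = {3, 4, 5}  B3 = {1, 4, 5}
Tree: B1–B2, B2–B3
Every bag has size at most 3, so the width is 3 − 1 = 2 and tw(G) ≤ 2. On the other hand G contains the 3-clique {1, 4, 5}. A clique must lie in a single bag of any decomposition, so no decomposition can have width below 2. Therefore the treewidth is 2.

2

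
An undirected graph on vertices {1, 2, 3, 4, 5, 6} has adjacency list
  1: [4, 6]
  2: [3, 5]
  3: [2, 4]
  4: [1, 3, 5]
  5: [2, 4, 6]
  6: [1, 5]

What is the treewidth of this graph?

A width-2 tree decomposition is:
Bags: B1 = {2, 3, 5}  B2 = {3, 4, 5}  B3 = {4, 5, 6}  B4 = {1, 4, 6}
Tree: B1–B2, B2–B3, B3–B4
Every bag has size at most 3, so the width is 3 − 1 = 2 and tw(G) ≤ 2. The edges 2–3–4–5–2 form a cycle, so G is not a tree and its treewidth is at least 2. Hence tw(G) = 2 exactly.

2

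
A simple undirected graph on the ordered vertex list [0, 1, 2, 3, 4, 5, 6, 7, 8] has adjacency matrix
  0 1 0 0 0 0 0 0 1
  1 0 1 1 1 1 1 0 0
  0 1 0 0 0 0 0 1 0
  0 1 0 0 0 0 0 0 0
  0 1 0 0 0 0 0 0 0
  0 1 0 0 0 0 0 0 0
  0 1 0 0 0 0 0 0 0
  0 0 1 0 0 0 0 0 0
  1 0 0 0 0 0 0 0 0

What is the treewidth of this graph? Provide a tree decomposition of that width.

Treewidth 1.
Bags: B1 = {0, 1}  B2 = {0, 8}  B3 = {1, 4}  B4 = {1, 2}  B5 = {1, 5}  B6 = {1, 6}  B7 = {2, 7}  B8 = {1, 3}
Tree: B1–B2, B1–B3, B3–B4, B4–B5, B1–B6, B4–B7, B6–B8

Every bag has size at most 2, so the width is 2 − 1 = 1 and tw(G) ≤ 1. Any graph with an edge has treewidth ≥ 1, and G has the edge 1–0. Combining the bounds, tw(G) = 1.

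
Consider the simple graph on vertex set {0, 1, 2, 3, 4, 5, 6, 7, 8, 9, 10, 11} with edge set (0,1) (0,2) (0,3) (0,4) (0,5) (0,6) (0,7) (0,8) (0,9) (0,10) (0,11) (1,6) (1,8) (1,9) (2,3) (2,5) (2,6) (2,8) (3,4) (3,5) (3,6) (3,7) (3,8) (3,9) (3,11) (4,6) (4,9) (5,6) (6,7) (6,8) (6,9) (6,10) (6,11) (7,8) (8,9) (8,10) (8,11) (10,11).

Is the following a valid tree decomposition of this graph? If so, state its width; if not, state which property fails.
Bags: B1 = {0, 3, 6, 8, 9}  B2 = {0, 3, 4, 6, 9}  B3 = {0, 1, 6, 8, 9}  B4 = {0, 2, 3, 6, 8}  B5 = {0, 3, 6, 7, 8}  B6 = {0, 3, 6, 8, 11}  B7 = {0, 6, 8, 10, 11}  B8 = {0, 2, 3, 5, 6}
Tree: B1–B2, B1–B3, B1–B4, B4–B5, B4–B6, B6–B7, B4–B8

Yes; width 4.

Checking the three conditions: (i) the bags cover all of {0, 1, 2, 3, 4, 5, 6, 7, 8, 9, 10, 11}; (ii) for each edge, some bag contains both endpoints; (iii) the bags containing any fixed vertex form a subtree. All hold, so the decomposition is valid with width 5 − 1 = 4.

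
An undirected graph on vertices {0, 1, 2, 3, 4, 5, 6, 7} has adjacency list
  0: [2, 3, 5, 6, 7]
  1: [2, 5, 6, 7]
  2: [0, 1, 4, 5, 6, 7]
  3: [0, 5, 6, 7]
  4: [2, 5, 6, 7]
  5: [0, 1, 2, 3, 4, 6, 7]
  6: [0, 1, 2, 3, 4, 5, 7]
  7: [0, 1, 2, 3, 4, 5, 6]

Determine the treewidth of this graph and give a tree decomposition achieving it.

Each bag holds 5 vertices, so the decomposition has width 4, which upper-bounds the treewidth. On the other hand G contains the 5-clique {0, 2, 5, 6, 7}. A clique must lie in a single bag of any decomposition, so no decomposition can have width below 4. The upper and lower bounds meet at 4, so that is the treewidth.

Treewidth 4.
One such decomposition:
Bags: B1 = {2, 4, 5, 6, 7}  B2 = {1, 2, 5, 6, 7}  B3 = {0, 2, 5, 6, 7}  B4 = {0, 3, 5, 6, 7}
Tree: B1–B2, B2–B3, B3–B4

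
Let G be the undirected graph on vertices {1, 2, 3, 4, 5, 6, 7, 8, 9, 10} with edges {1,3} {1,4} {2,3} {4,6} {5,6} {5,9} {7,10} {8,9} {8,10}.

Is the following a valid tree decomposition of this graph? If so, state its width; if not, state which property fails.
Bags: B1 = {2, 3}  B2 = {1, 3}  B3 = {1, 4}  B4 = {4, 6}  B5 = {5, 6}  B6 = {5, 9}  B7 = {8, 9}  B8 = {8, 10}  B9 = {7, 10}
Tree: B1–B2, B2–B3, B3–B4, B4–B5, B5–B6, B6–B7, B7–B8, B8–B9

Vertex coverage: the bags together contain {1, 2, 3, 4, 5, 6, 7, 8, 9, 10}, the full vertex set. Edge coverage: each edge of G has both endpoints in at least one bag. Running intersection: for every vertex, the bags containing it form a connected subtree. All three properties hold, so this is a valid tree decomposition of width max|bag| − 1 = 1, and hence tw(G) ≤ 1.

Yes; width 1.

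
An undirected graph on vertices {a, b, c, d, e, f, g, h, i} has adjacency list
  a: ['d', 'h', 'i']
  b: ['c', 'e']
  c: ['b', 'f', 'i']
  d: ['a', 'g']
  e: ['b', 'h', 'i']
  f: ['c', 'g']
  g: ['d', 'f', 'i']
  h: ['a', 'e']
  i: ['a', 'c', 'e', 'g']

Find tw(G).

A width-3 tree decomposition is:
Bags: B1 = {a, b, e, h}  B2 = {a, b, e, i}  B3 = {a, b, c, i}  B4 = {a, c, d, i}  B5 = {c, d, g, i}  B6 = {c, d, f, g}
Tree: B1–B2, B2–B3, B3–B4, B4–B5, B5–B6
Each bag holds 4 vertices, so the decomposition has width 3, which upper-bounds the treewidth. For the lower bound: the 4 vertex sets {b,e,h}, {a}, {i}, {c,d,f,g} are disjoint, each induces a connected subgraph, and every pair is joined by at least one edge of G. Contracting each set to a single vertex therefore yields K_{4} as a minor, and since treewidth is minor-monotone, tw(G) ≥ tw(K_{4}) = 3. Therefore the treewidth is 3.

3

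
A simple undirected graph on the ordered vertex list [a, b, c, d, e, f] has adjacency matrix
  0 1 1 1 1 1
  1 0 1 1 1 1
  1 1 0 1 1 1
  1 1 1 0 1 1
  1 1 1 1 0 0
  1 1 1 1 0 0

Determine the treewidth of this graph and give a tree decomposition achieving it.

Treewidth 4.
One such decomposition:
Bags: B1 = {a, b, c, d, e}  B2 = {a, b, c, d, f}
Tree: B1–B2

The largest bag has 5 vertices, giving width 4; this decomposition certifies tw(G) ≤ 4. On the other hand G contains the 5-clique {a, b, c, d, e}. A clique must lie in a single bag of any decomposition, so no decomposition can have width below 4. Combining the bounds, tw(G) = 4.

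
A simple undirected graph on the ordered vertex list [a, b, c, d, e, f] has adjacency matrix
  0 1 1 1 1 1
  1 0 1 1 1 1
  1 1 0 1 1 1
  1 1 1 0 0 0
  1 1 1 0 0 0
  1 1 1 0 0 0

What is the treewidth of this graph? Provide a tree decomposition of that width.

Treewidth 3.
Bags: B1 = {a, b, c, d}  B2 = {a, b, c, f}  B3 = {a, b, c, e}
Tree: B1–B2, B2–B3

Each bag holds 4 vertices, so the decomposition has width 3, which upper-bounds the treewidth. Conversely, {a, b, c, d} is a clique of size 4, and the vertices of any clique must share a bag in every tree decomposition; so some bag has ≥ 4 vertices and tw(G) ≥ 3. Therefore the treewidth is 3.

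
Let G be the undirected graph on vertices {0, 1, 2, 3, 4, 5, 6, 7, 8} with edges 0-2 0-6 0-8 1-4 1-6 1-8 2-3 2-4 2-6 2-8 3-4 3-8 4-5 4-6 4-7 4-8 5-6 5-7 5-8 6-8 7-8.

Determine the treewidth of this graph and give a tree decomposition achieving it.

Treewidth 3.
One optimal decomposition is:
Bags: B1 = {4, 5, 6, 8}  B2 = {4, 5, 7, 8}  B3 = {2, 4, 6, 8}  B4 = {2, 3, 4, 8}  B5 = {1, 4, 6, 8}  B6 = {0, 2, 6, 8}
Tree: B1–B2, B1–B3, B3–B4, B1–B5, B3–B6

Each bag holds 4 vertices, so the decomposition has width 3, which upper-bounds the treewidth. For the lower bound, the 4 vertices {0, 2, 6, 8} are pairwise adjacent, and any tree decomposition puts a clique entirely inside one bag — forcing width ≥ 3. Therefore the treewidth is 3.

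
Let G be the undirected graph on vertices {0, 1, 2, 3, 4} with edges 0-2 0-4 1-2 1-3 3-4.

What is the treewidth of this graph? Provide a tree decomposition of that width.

The largest bag has 3 vertices, giving width 2; this decomposition certifies tw(G) ≤ 2. For the lower bound, G contains the cycle 4–0–2–1–3–4, so G is not a forest; only forests have treewidth ≤ 1, hence tw(G) ≥ 2. Hence tw(G) = 2 exactly.

Treewidth 2.
One such decomposition:
Bags: B1 = {0, 2, 4}  B2 = {1, 2, 4}  B3 = {1, 3, 4}
Tree: B1–B2, B2–B3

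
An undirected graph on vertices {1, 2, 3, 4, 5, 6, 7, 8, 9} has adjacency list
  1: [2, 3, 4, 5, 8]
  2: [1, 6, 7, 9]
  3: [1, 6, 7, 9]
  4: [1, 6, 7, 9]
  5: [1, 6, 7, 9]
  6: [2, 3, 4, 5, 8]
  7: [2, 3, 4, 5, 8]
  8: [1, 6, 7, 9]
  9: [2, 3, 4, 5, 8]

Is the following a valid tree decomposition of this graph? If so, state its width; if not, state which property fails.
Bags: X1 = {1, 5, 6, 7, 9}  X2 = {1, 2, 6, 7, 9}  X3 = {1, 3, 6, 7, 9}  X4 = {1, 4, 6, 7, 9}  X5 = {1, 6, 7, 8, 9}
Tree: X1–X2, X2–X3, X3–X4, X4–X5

Vertex coverage: the bags together contain {1, 2, 3, 4, 5, 6, 7, 8, 9}, the full vertex set. Edge coverage: each edge of G has both endpoints in at least one bag. Running intersection: for every vertex, the bags containing it form a connected subtree. All three properties hold, so this is a valid tree decomposition of width max|bag| − 1 = 4, and hence tw(G) ≤ 4.

Yes; width 4.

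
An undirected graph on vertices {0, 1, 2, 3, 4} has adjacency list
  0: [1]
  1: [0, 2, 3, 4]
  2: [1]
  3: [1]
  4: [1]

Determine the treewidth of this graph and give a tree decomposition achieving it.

Each bag holds 2 vertices, so the decomposition has width 1, which upper-bounds the treewidth. G has an edge, so its treewidth is at least 1. The upper and lower bounds meet at 1, so that is the treewidth.

Treewidth 1.
One such decomposition:
Bags: B1 = {1, 3}  B2 = {1, 4}  B3 = {1, 2}  B4 = {0, 1}
Tree: B1–B2, B2–B3, B3–B4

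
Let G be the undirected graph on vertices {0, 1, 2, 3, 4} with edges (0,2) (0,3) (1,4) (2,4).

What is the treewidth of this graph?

1

A width-1 tree decomposition is:
Bags: B1 = {0, 3}  B2 = {0, 2}  B3 = {2, 4}  B4 = {1, 4}
Tree: B1–B2, B2–B3, B3–B4
Each bag holds 2 vertices, so the decomposition has width 1, which upper-bounds the treewidth. G has an edge, so its treewidth is at least 1. Combining the bounds, tw(G) = 1.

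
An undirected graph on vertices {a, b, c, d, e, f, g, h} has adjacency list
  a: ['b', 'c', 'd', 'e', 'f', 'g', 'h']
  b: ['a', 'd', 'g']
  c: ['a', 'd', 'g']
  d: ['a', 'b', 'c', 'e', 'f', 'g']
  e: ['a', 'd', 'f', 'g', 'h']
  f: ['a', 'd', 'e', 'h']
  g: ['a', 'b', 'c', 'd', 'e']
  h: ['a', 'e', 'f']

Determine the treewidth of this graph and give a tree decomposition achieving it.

Treewidth 3.
One optimal decomposition is:
Bags: B1 = {a, d, e, g}  B2 = {a, b, d, g}  B3 = {a, d, e, f}  B4 = {a, c, d, g}  B5 = {a, e, f, h}
Tree: B1–B2, B1–B3, B1–B4, B3–B5

Every bag has size at most 4, so the width is 4 − 1 = 3 and tw(G) ≤ 3. On the other hand G contains the 4-clique {a, d, e, g}. A clique must lie in a single bag of any decomposition, so no decomposition can have width below 3. Hence tw(G) = 3 exactly.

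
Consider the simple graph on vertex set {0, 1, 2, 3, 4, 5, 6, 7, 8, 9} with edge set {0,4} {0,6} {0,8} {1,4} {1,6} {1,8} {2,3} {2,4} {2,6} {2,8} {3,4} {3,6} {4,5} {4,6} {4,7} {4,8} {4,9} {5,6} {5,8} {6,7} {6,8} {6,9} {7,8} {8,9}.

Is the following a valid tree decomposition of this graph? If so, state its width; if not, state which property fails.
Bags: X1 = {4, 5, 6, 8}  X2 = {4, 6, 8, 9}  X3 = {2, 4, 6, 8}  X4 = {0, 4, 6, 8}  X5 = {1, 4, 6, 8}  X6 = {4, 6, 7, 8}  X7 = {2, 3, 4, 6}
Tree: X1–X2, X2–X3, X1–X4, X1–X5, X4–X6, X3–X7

Every vertex of G appears in some bag (union = {0, 1, 2, 3, 4, 5, 6, 7, 8, 9}); every edge is covered by a bag; and for each vertex v the set of bags containing v is connected in the bag tree. The decomposition is therefore valid. The largest bag has 4 vertices, so the width is 3.

Yes; width 3.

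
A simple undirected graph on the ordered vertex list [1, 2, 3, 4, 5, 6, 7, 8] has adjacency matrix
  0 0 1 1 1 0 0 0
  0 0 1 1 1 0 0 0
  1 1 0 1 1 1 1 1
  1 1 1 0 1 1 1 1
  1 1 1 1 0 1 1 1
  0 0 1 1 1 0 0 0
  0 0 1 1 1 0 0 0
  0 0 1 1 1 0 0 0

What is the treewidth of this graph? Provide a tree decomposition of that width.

Treewidth 3.
One optimal decomposition is:
Bags: B1 = {2, 3, 4, 5}  B2 = {3, 4, 5, 6}  B3 = {3, 4, 5, 8}  B4 = {3, 4, 5, 7}  B5 = {1, 3, 4, 5}
Tree: B1–B2, B1–B3, B1–B4, B2–B5

Every bag has size at most 4, so the width is 4 − 1 = 3 and tw(G) ≤ 3. For the lower bound, the 4 vertices {1, 3, 4, 5} are pairwise adjacent, and any tree decomposition puts a clique entirely inside one bag — forcing width ≥ 3. Combining the bounds, tw(G) = 3.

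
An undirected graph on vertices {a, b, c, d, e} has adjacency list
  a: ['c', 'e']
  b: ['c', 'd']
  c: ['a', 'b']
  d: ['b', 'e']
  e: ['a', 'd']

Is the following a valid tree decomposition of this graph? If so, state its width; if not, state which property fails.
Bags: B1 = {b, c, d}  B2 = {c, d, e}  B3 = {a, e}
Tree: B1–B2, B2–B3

No — edge (c,a) lies in no bag.

A tree decomposition must satisfy three properties: every vertex lies in some bag; for every edge, both endpoints lie together in some bag; and for every vertex, the bags containing it form a connected subtree. Here edge (c,a) lies in no bag, so the decomposition is invalid.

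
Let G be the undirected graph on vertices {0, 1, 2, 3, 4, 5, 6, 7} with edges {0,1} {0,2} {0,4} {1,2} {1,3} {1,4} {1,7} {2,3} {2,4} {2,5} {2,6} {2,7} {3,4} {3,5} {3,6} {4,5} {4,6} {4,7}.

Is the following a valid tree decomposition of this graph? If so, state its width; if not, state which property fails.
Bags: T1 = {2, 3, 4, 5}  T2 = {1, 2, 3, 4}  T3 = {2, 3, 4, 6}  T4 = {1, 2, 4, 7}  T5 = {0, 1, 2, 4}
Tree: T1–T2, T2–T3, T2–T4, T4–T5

Yes; width 3.

Every vertex of G appears in some bag (union = {0, 1, 2, 3, 4, 5, 6, 7}); every edge is covered by a bag; and for each vertex v the set of bags containing v is connected in the bag tree. The decomposition is therefore valid. The largest bag has 4 vertices, so the width is 3.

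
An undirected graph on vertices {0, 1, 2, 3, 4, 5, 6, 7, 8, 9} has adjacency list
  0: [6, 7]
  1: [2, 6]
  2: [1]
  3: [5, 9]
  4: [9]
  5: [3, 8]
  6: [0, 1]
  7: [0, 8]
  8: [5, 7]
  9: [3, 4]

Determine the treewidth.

A width-1 tree decomposition is:
Bags: B1 = {1, 2}  B2 = {1, 6}  B3 = {0, 6}  B4 = {0, 7}  B5 = {7, 8}  B6 = {5, 8}  B7 = {3, 5}  B8 = {3, 9}  B9 = {4, 9}
Tree: B1–B2, B2–B3, B3–B4, B4–B5, B5–B6, B6–B7, B7–B8, B8–B9
Each bag holds 2 vertices, so the decomposition has width 1, which upper-bounds the treewidth. Any graph with an edge has treewidth ≥ 1, and G has the edge 2–1. The upper and lower bounds meet at 1, so that is the treewidth.

1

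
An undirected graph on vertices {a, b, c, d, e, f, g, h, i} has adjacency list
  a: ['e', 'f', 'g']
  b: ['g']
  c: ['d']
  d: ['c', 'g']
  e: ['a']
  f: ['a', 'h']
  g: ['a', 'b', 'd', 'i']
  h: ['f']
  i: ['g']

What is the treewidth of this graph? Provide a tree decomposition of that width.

Treewidth 1.
One such decomposition:
Bags: B1 = {d, g}  B2 = {a, g}  B3 = {b, g}  B4 = {a, f}  B5 = {a, e}  B6 = {g, i}  B7 = {c, d}  B8 = {f, h}
Tree: B1–B2, B1–B3, B2–B4, B2–B5, B3–B6, B1–B7, B4–B8

Each bag holds 2 vertices, so the decomposition has width 1, which upper-bounds the treewidth. Any graph with an edge has treewidth ≥ 1, and G has the edge d–g. Combining the bounds, tw(G) = 1.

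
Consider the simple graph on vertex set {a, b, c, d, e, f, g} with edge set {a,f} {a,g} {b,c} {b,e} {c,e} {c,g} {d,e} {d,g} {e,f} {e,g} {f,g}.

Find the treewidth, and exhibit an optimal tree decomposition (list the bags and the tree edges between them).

The largest bag has 3 vertices, giving width 2; this decomposition certifies tw(G) ≤ 2. Conversely, {d, e, g} is a clique of size 3, and the vertices of any clique must share a bag in every tree decomposition; so some bag has ≥ 3 vertices and tw(G) ≥ 2. Therefore the treewidth is 2.

Treewidth 2.
One such decomposition:
Bags: B1 = {c, e, g}  B2 = {d, e, g}  B3 = {e, f, g}  B4 = {b, c, e}  B5 = {a, f, g}
Tree: B1–B2, B1–B3, B1–B4, B3–B5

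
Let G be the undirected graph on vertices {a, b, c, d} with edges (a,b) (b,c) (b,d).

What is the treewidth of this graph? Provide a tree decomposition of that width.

Each bag holds 2 vertices, so the decomposition has width 1, which upper-bounds the treewidth. G has an edge, so its treewidth is at least 1. Combining the bounds, tw(G) = 1.

Treewidth 1.
One such decomposition:
Bags: B1 = {b, d}  B2 = {b, c}  B3 = {a, b}
Tree: B1–B2, B1–B3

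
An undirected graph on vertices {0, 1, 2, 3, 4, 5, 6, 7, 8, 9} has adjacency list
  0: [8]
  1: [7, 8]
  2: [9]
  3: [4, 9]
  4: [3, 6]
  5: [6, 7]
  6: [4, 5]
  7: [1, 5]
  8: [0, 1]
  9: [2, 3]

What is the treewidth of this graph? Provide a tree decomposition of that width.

Treewidth 1.
One optimal decomposition is:
Bags: B1 = {0, 8}  B2 = {1, 8}  B3 = {1, 7}  B4 = {5, 7}  B5 = {5, 6}  B6 = {4, 6}  B7 = {3, 4}  B8 = {3, 9}  B9 = {2, 9}
Tree: B1–B2, B2–B3, B3–B4, B4–B5, B5–B6, B6–B7, B7–B8, B8–B9

Each bag holds 2 vertices, so the decomposition has width 1, which upper-bounds the treewidth. G has an edge, so its treewidth is at least 1. The upper and lower bounds meet at 1, so that is the treewidth.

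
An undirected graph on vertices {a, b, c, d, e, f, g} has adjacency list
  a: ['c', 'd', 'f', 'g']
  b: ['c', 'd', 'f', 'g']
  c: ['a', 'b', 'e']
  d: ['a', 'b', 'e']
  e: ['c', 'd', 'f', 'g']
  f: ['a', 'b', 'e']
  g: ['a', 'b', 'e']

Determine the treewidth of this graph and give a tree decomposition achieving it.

Each bag holds 4 vertices, so the decomposition has width 3, which upper-bounds the treewidth. For the lower bound: the 4 vertex sets {b,d}, {a,g}, {e}, {f} are disjoint, each induces a connected subgraph, and every pair is joined by at least one edge of G. Contracting each set to a single vertex therefore yields K_{4} as a minor, and since treewidth is minor-monotone, tw(G) ≥ tw(K_{4}) = 3. Therefore the treewidth is 3.

Treewidth 3.
Bags: B1 = {a, b, d, e}  B2 = {a, b, e, g}  B3 = {a, b, e, f}  B4 = {a, b, c, e}
Tree: B1–B2, B2–B3, B3–B4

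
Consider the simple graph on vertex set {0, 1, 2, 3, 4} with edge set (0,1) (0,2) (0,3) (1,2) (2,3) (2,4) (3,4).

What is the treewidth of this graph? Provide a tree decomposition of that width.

Every bag has size at most 3, so the width is 3 − 1 = 2 and tw(G) ≤ 2. For the lower bound, the 3 vertices {0, 1, 2} are pairwise adjacent, and any tree decomposition puts a clique entirely inside one bag — forcing width ≥ 2. The upper and lower bounds meet at 2, so that is the treewidth.

Treewidth 2.
One optimal decomposition is:
Bags: B1 = {0, 1, 2}  B2 = {0, 2, 3}  B3 = {2, 3, 4}
Tree: B1–B2, B2–B3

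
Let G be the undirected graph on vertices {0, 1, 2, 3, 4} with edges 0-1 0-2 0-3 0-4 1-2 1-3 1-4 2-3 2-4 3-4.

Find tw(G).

4

A width-4 tree decomposition is:
Bags: B1 = {0, 1, 2, 3, 4}
Tree: (single bag)
A single bag containing all 5 vertices is trivially a valid decomposition of width 4. Conversely, {0, 1, 2, 3, 4} is a clique of size 5, and the vertices of any clique must share a bag in every tree decomposition; so some bag has ≥ 5 vertices and tw(G) ≥ 4. Combining the bounds, tw(G) = 4.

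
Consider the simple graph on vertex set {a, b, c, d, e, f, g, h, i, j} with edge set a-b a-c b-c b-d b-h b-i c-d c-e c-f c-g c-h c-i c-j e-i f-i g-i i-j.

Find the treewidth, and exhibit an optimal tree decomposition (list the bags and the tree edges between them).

The largest bag has 3 vertices, giving width 2; this decomposition certifies tw(G) ≤ 2. Conversely, {b, c, d} is a clique of size 3, and the vertices of any clique must share a bag in every tree decomposition; so some bag has ≥ 3 vertices and tw(G) ≥ 2. Combining the bounds, tw(G) = 2.

Treewidth 2.
One such decomposition:
Bags: B1 = {b, c, i}  B2 = {b, c, d}  B3 = {c, f, i}  B4 = {c, i, j}  B5 = {b, c, h}  B6 = {c, g, i}  B7 = {a, b, c}  B8 = {c, e, i}
Tree: B1–B2, B1–B3, B3–B4, B1–B5, B1–B6, B1–B7, B6–B8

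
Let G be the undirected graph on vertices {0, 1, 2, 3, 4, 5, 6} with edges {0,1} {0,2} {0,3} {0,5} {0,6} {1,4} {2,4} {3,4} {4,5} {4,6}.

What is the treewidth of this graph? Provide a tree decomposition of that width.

Each bag holds 3 vertices, so the decomposition has width 2, which upper-bounds the treewidth. For the lower bound, G contains the cycle 4–6–0–3–4, so G is not a forest; only forests have treewidth ≤ 1, hence tw(G) ≥ 2. The upper and lower bounds meet at 2, so that is the treewidth.

Treewidth 2.
One optimal decomposition is:
Bags: B1 = {0, 4, 6}  B2 = {0, 3, 4}  B3 = {0, 2, 4}  B4 = {0, 4, 5}  B5 = {0, 1, 4}
Tree: B1–B2, B2–B3, B3–B4, B4–B5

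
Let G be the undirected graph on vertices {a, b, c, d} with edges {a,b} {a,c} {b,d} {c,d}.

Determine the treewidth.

2

A width-2 tree decomposition is:
Bags: B1 = {b, c, d}  B2 = {a, b, c}
Tree: B1–B2
Every bag has size at most 3, so the width is 3 − 1 = 2 and tw(G) ≤ 2. The edges b–d–c–a–b form a cycle, so G is not a tree and its treewidth is at least 2. The upper and lower bounds meet at 2, so that is the treewidth.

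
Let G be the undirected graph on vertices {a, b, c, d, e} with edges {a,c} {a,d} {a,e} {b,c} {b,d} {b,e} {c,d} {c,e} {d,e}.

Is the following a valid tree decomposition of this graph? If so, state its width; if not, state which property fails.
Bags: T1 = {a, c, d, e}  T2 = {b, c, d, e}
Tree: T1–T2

Yes; width 3.

Vertex coverage: the bags together contain {a, b, c, d, e}, the full vertex set. Edge coverage: each edge of G has both endpoints in at least one bag. Running intersection: for every vertex, the bags containing it form a connected subtree. All three properties hold, so this is a valid tree decomposition of width max|bag| − 1 = 3, and hence tw(G) ≤ 3.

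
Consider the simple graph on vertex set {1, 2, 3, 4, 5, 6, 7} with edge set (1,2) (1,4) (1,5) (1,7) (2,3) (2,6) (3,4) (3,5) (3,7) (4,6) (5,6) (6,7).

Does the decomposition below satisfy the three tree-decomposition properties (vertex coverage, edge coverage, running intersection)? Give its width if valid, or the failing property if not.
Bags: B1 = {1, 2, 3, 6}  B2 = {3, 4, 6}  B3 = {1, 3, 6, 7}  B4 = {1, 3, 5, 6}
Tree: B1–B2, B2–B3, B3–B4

No — edge (1,4) lies in no bag.

A tree decomposition must satisfy three properties: every vertex lies in some bag; for every edge, both endpoints lie together in some bag; and for every vertex, the bags containing it form a connected subtree. Here edge (1,4) lies in no bag, so the decomposition is invalid.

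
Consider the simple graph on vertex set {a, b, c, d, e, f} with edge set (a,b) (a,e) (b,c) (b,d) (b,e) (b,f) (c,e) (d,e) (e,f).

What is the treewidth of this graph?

2

A width-2 tree decomposition is:
Bags: B1 = {b, e, f}  B2 = {b, d, e}  B3 = {a, b, e}  B4 = {b, c, e}
Tree: B1–B2, B1–B3, B1–B4
Each bag holds 3 vertices, so the decomposition has width 2, which upper-bounds the treewidth. On the other hand G contains the 3-clique {b, d, e}. A clique must lie in a single bag of any decomposition, so no decomposition can have width below 2. Combining the bounds, tw(G) = 2.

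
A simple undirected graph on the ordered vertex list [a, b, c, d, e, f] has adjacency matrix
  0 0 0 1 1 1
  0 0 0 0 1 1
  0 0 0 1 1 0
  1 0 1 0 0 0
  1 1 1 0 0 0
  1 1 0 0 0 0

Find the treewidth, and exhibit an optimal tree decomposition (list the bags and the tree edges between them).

The largest bag has 3 vertices, giving width 2; this decomposition certifies tw(G) ≤ 2. Since b–f–a–e–b is a cycle in G, G is not acyclic. Forests are exactly the graphs of treewidth ≤ 1, so tw(G) ≥ 2. Combining the bounds, tw(G) = 2.

Treewidth 2.
Bags: B1 = {b, e, f}  B2 = {a, e, f}  B3 = {a, c, e}  B4 = {a, c, d}
Tree: B1–B2, B2–B3, B3–B4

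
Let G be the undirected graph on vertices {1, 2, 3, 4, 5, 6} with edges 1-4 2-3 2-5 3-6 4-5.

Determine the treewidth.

A width-1 tree decomposition is:
Bags: B1 = {3, 6}  B2 = {2, 3}  B3 = {2, 5}  B4 = {4, 5}  B5 = {1, 4}
Tree: B1–B2, B2–B3, B3–B4, B4–B5
Every bag has size at most 2, so the width is 2 − 1 = 1 and tw(G) ≤ 1. Since G has at least one edge (e.g. 6–3), it is not an edgeless graph, so tw(G) ≥ 1. Combining the bounds, tw(G) = 1.

1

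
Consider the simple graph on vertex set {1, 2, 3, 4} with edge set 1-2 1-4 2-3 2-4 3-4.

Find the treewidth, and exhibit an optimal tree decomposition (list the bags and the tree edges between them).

Treewidth 2.
One such decomposition:
Bags: B1 = {2, 3, 4}  B2 = {1, 2, 4}
Tree: B1–B2

The largest bag has 3 vertices, giving width 2; this decomposition certifies tw(G) ≤ 2. On the other hand G contains the 3-clique {1, 2, 4}. A clique must lie in a single bag of any decomposition, so no decomposition can have width below 2. Therefore the treewidth is 2.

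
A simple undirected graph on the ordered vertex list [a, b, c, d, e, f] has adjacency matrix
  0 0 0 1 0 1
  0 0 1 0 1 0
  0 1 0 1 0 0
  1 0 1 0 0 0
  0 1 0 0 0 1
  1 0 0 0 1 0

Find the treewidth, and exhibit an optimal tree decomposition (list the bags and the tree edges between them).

Every bag has size at most 3, so the width is 3 − 1 = 2 and tw(G) ≤ 2. The edges c–d–a–f–e–b–c form a cycle, so G is not a tree and its treewidth is at least 2. Therefore the treewidth is 2.

Treewidth 2.
Bags: B1 = {a, c, d}  B2 = {a, c, f}  B3 = {c, e, f}  B4 = {b, c, e}
Tree: B1–B2, B2–B3, B3–B4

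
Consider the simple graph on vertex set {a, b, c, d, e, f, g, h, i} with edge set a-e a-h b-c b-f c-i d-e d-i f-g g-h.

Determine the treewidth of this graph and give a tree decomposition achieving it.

Treewidth 2.
Bags: B1 = {b, c, i}  B2 = {b, f, i}  B3 = {f, g, i}  B4 = {g, h, i}  B5 = {a, h, i}  B6 = {a, e, i}  B7 = {d, e, i}
Tree: B1–B2, B2–B3, B3–B4, B4–B5, B5–B6, B6–B7

Every bag has size at most 3, so the width is 3 − 1 = 2 and tw(G) ≤ 2. For the lower bound, G contains the cycle i–c–b–f–g–h–a–e–d–i, so G is not a forest; only forests have treewidth ≤ 1, hence tw(G) ≥ 2. The upper and lower bounds meet at 2, so that is the treewidth.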